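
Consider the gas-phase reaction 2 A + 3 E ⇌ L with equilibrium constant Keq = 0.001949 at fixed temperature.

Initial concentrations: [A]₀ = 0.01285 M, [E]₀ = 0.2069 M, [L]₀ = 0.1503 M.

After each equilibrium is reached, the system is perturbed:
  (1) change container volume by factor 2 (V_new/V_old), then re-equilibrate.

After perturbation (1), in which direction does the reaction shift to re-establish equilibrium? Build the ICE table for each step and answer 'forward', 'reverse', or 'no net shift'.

Direction: reverse

Q₀ = 1.0277e+05 vs Keq = 0.001949 ⇒ Q>K, reverse
Step 1:
                   A          E          L
  init       0.01285     0.2069     0.1503
  Δ           0.3005     0.4507    -0.1502
  eq          0.3133     0.6576 5.4426e-05
  solve Keq expr → x = -0.1502; check Q = 0.001949
Then change container volume by factor 2 (V_new/V_old).
Step 2:
                   A          E          L
  init        0.1567     0.3288 2.7213e-05
  Δ       5.1020e-05 7.6529e-05 -2.5510e-05
  eq          0.1567     0.3289 1.7031e-06
  solve Keq expr → x = -2.5510e-05; check Q = 0.001949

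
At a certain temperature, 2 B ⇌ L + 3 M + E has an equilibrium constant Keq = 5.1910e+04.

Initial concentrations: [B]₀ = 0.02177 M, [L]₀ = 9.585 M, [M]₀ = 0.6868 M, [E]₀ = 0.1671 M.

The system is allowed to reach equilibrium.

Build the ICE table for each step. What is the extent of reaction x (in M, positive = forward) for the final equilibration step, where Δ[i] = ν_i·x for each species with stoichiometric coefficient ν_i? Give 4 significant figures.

Q₀ = 1095 vs Keq = 5.1910e+04 ⇒ Q<K, forward
Step 1:
                  B         L         M         E
  init      0.02177     9.585    0.6868    0.1671
  Δ        -0.01832  0.009162   0.02749  0.009162
  eq       0.003446     9.594    0.7143    0.1763
  solve Keq expr → x = 0.009162; check Q = 5.1910e+04

x = 0.009162 M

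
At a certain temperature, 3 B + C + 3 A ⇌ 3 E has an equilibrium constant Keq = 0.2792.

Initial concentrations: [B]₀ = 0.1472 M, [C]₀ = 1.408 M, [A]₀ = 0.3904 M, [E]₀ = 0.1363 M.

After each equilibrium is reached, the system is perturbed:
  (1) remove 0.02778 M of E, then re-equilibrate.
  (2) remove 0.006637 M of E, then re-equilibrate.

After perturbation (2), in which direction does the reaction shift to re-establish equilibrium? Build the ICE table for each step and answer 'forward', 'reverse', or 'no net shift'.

Direction: forward

Q₀ = 9.476 vs Keq = 0.2792 ⇒ Q>K, reverse
Step 1:
                   B          C          A          E
  init        0.1472      1.408     0.3904     0.1363
  Δ           0.0651     0.0217     0.0651    -0.0651
  eq          0.2123       1.43     0.4555     0.0712
  solve Keq expr → x = -0.0217; check Q = 0.2792
Then remove 0.02778 M of E.
Step 2:
                   B          C          A          E
  init        0.2123       1.43     0.4555    0.04342
  Δ         -0.01874  -0.006245   -0.01874    0.01874
  eq          0.1936      1.423     0.4368    0.06216
  solve Keq expr → x = 0.006245; check Q = 0.2792
Then remove 0.006637 M of E.
Step 3:
                   B          C          A          E
  init        0.1936      1.423     0.4368    0.05552
  Δ        -0.004531   -0.00151  -0.004531   0.004531
  eq           0.189      1.422     0.4322    0.06005
  solve Keq expr → x = 0.00151; check Q = 0.2792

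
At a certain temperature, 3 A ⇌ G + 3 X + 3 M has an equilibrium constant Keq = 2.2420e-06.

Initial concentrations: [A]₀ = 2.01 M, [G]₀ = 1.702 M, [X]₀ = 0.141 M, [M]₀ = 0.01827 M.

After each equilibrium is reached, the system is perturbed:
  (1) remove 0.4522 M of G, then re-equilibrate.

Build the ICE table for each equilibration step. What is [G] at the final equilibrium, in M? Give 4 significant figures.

[G]_eq = 1.278 M

Q₀ = 3.5830e-09 vs Keq = 2.2420e-06 ⇒ Q<K, forward
Step 1:
                    A           G           X           M
  init           2.01       1.702       0.141     0.01827
  Δ          -0.07797     0.02599     0.07797     0.07797
  eq            1.932       1.728       0.219     0.09624
  solve Keq expr → x = 0.02599; check Q = 2.2420e-06
Then remove 0.4522 M of G.
Step 2:
                    A           G           X           M
  init          1.932       1.276       0.219     0.09624
  Δ         -0.006675    0.002225    0.006675    0.006675
  eq            1.925       1.278      0.2256      0.1029
  solve Keq expr → x = 0.002225; check Q = 2.2420e-06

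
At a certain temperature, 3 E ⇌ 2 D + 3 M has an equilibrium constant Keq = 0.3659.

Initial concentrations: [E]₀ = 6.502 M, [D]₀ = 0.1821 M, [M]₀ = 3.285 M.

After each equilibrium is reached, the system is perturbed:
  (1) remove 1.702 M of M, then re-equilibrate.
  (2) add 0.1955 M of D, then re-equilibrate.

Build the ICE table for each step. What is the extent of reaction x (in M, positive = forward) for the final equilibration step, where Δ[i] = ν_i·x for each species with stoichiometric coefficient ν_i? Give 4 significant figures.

x = -0.03912 M

Q₀ = 0.004276 vs Keq = 0.3659 ⇒ Q<K, forward
Step 1:
                    E           D           M
  init          6.502      0.1821       3.285
  Δ            -1.026      0.6839       1.026
  eq            5.476       0.866       4.311
  solve Keq expr → x = 0.342; check Q = 0.3659
Then remove 1.702 M of M.
Step 2:
                    E           D           M
  init          5.476       0.866       2.609
  Δ           -0.5158      0.3438      0.5158
  eq             4.96        1.21       3.125
  solve Keq expr → x = 0.1719; check Q = 0.3659
Then add 0.1955 M of D.
Step 3:
                    E           D           M
  init           4.96       1.405       3.125
  Δ            0.1174    -0.07824     -0.1174
  eq            5.078       1.327       3.007
  solve Keq expr → x = -0.03912; check Q = 0.3659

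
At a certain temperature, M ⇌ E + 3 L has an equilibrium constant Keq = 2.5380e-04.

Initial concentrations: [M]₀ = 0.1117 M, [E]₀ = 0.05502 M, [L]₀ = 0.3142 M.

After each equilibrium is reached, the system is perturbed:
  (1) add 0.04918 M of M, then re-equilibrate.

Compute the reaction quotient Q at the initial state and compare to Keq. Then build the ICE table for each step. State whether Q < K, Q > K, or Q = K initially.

Q₀ = 0.01528 vs Keq = 2.5380e-04 ⇒ Q>K, reverse
Step 1:
                  M         E         L
  I          0.1117   0.05502    0.3142
  C         0.04718  -0.04718   -0.1416
  E          0.1589  0.007836    0.1726
  solve Keq expr → x = -0.04718; check Q = 2.5380e-04
Then add 0.04918 M of M.
Step 2:
                  M         E         L
  I          0.2081  0.007836    0.1726
  C       -0.001562  0.001562  0.004686
  E          0.2065  0.009398    0.1773
  solve Keq expr → x = 0.001562; check Q = 2.5380e-04

Q₀ = 0.01528; Q > K (proceeds reverse)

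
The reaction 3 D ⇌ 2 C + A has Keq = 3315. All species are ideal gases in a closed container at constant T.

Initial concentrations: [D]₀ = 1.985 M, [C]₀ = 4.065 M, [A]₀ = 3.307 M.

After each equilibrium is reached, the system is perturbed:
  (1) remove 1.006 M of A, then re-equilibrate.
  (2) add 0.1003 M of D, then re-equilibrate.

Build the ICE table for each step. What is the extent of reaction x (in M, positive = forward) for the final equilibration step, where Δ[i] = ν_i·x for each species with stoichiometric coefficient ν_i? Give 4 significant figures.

Q₀ = 6.987 vs Keq = 3315 ⇒ Q<K, forward
Step 1:
                  D         C         A
  init        1.985     4.065     3.307
  Δ           -1.67     1.113    0.5567
  eq          0.315     5.178     3.864
  solve Keq expr → x = 0.5567; check Q = 3315
Then remove 1.006 M of A.
Step 2:
                  D         C         A
  init        0.315     5.178     2.858
  Δ        -0.02909    0.0194  0.009698
  eq         0.2859     5.198     2.867
  solve Keq expr → x = 0.009698; check Q = 3315
Then add 0.1003 M of D.
Step 3:
                  D         C         A
  init       0.3862     5.198     2.867
  Δ        -0.09686   0.06457   0.03229
  eq         0.2893     5.262       2.9
  solve Keq expr → x = 0.03229; check Q = 3315

x = 0.03229 M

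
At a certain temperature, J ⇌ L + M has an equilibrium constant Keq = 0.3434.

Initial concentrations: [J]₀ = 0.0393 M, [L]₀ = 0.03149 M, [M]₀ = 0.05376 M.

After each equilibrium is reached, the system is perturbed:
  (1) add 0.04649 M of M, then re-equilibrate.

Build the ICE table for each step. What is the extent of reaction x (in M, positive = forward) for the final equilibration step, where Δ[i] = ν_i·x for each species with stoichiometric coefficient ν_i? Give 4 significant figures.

x = -0.005117 M

Q₀ = 0.04308 vs Keq = 0.3434 ⇒ Q<K, forward
Step 1:
                   J          L          M
  I           0.0393    0.03149    0.05376
  C         -0.02596    0.02596    0.02596
  E          0.01334    0.05745    0.07972
  solve Keq expr → x = 0.02596; check Q = 0.3434
Then add 0.04649 M of M.
Step 2:
                   J          L          M
  I          0.01334    0.05745     0.1262
  C         0.005117  -0.005117  -0.005117
  E          0.01846    0.05233     0.1211
  solve Keq expr → x = -0.005117; check Q = 0.3434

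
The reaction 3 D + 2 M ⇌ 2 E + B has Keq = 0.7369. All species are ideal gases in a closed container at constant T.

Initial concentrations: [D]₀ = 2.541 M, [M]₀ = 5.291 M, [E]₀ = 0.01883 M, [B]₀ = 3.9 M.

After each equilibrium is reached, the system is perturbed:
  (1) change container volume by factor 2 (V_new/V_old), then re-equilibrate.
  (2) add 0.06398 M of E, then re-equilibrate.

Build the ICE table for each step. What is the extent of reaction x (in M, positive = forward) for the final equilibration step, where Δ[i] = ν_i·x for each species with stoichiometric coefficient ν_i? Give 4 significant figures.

Q₀ = 3.0108e-06 vs Keq = 0.7369 ⇒ Q<K, forward
Step 1:
                   D          M          E          B
  init         2.541      5.291    0.01883        3.9
  Δ           -1.747     -1.165      1.165     0.5824
  eq          0.7939      4.126      1.184      4.482
  solve Keq expr → x = 0.5824; check Q = 0.7369
Then change container volume by factor 2 (V_new/V_old).
Step 2:
                   D          M          E          B
  init         0.397      2.063     0.5918      2.241
  Δ            0.143    0.09535   -0.09535   -0.04767
  eq            0.54      2.158     0.4964      2.194
  solve Keq expr → x = -0.04767; check Q = 0.7369
Then add 0.06398 M of E.
Step 3:
                   D          M          E          B
  init          0.54      2.158     0.5604      2.194
  Δ          0.02818    0.01879   -0.01879  -0.009394
  eq          0.5682      2.177     0.5416      2.184
  solve Keq expr → x = -0.009394; check Q = 0.7369

x = -0.009394 M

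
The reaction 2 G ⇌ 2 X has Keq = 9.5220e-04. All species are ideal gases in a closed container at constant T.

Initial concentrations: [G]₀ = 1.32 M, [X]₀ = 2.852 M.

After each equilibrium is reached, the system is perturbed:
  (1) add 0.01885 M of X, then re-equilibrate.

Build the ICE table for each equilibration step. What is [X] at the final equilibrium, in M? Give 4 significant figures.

Q₀ = 4.668 vs Keq = 9.5220e-04 ⇒ Q>K, reverse
Step 1:
                  G         X
  init         1.32     2.852
  Δ           2.727    -2.727
  eq          4.047    0.1249
  solve Keq expr → x = -1.364; check Q = 9.5220e-04
Then add 0.01885 M of X.
Step 2:
                  G         X
  init        4.047    0.1437
  Δ         0.01829  -0.01829
  eq          4.065    0.1254
  solve Keq expr → x = -0.009143; check Q = 9.5220e-04

[X]_eq = 0.1254 M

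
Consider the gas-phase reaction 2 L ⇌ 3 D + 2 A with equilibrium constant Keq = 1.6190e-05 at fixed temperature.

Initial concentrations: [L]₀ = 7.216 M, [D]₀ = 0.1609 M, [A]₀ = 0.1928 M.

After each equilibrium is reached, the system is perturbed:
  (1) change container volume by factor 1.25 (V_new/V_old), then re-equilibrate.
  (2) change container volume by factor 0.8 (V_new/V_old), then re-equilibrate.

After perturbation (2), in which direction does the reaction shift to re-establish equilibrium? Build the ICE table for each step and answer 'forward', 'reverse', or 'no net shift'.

Direction: reverse

Q₀ = 2.9736e-06 vs Keq = 1.6190e-05 ⇒ Q<K, forward
Step 1:
                  L         D         A
  I           7.216    0.1609    0.1928
  C        -0.05262   0.07892   0.05262
  E           7.163    0.2398    0.2454
  solve Keq expr → x = 0.02631; check Q = 1.6190e-05
Then change container volume by factor 1.25 (V_new/V_old).
Step 2:
                  L         D         A
  I           5.731    0.1919    0.1963
  C        -0.02109   0.03164   0.02109
  E            5.71    0.2235    0.2174
  solve Keq expr → x = 0.01055; check Q = 1.6190e-05
Then change container volume by factor 0.8 (V_new/V_old).
Step 3:
                  L         D         A
  I           7.137    0.2794    0.2718
  C         0.02637  -0.03955  -0.02637
  E           7.163    0.2398    0.2454
  solve Keq expr → x = -0.01318; check Q = 1.6190e-05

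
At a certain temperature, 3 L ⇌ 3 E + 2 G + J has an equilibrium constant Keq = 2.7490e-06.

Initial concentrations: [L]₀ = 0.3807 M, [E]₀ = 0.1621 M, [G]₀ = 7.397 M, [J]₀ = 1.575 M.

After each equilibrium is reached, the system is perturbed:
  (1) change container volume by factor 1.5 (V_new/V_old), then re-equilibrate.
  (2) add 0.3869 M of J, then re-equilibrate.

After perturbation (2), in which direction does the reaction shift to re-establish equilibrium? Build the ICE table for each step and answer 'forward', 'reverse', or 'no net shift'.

Direction: reverse

Q₀ = 6.653 vs Keq = 2.7490e-06 ⇒ Q>K, reverse
Step 1:
                    L           E           G           J
  I            0.3807      0.1621       7.397       1.575
  C            0.1603     -0.1603     -0.1069    -0.05345
  E             0.541    0.001753        7.29       1.522
  solve Keq expr → x = -0.05345; check Q = 2.7490e-06
Then change container volume by factor 1.5 (V_new/V_old).
Step 2:
                    L           E           G           J
  I            0.3607    0.001168        4.86       1.014
  C       -5.8121e-04  5.8121e-04  3.8747e-04  1.9374e-04
  E            0.3601     0.00175        4.86       1.015
  solve Keq expr → x = 1.9374e-04; check Q = 2.7490e-06
Then add 0.3869 M of J.
Step 3:
                    L           E           G           J
  I            0.3601     0.00175        4.86       1.401
  C        1.7780e-04 -1.7780e-04 -1.1854e-04 -5.9268e-05
  E            0.3603    0.001572        4.86       1.401
  solve Keq expr → x = -5.9268e-05; check Q = 2.7490e-06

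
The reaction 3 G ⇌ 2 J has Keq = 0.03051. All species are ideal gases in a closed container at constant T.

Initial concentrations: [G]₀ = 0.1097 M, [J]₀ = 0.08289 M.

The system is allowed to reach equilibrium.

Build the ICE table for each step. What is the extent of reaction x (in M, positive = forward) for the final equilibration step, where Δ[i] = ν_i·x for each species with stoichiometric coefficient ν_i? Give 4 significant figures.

x = -0.0331 M

Q₀ = 5.205 vs Keq = 0.03051 ⇒ Q>K, reverse
Step 1:
                  G         J
  init       0.1097   0.08289
  Δ          0.0993   -0.0662
  eq          0.209   0.01669
  solve Keq expr → x = -0.0331; check Q = 0.03051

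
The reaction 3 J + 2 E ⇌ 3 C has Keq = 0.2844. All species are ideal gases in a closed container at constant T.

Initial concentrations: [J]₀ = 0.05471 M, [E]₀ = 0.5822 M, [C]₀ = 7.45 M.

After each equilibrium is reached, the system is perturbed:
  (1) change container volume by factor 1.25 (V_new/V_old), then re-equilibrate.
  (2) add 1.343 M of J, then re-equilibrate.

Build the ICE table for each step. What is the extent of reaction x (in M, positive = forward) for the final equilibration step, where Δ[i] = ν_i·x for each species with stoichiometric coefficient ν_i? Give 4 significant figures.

Q₀ = 7.4495e+06 vs Keq = 0.2844 ⇒ Q>K, reverse
Step 1:
                  J         E         C
  Initial   0.05471    0.5822      7.45
  Change      3.228     2.152    -3.228
  Equil       3.283     2.734     4.222
  solve Keq expr → x = -1.076; check Q = 0.2844
Then change container volume by factor 1.25 (V_new/V_old).
Step 2:
                  J         E         C
  Initial     2.626     2.188     3.377
  Change     0.1708    0.1139   -0.1708
  Equil       2.797     2.301     3.207
  solve Keq expr → x = -0.05695; check Q = 0.2844
Then add 1.343 M of J.
Step 3:
                  J         E         C
  Initial      4.14     2.301     3.207
  Change    -0.5184   -0.3456    0.5184
  Equil       3.622     1.956     3.725
  solve Keq expr → x = 0.1728; check Q = 0.2844

x = 0.1728 M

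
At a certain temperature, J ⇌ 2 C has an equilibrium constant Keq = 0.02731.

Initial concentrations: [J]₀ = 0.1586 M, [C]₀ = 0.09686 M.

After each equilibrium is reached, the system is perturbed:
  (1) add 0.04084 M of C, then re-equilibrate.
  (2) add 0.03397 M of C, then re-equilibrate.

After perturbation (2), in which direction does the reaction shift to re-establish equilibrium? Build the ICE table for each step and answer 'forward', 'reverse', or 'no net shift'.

Q₀ = 0.05915 vs Keq = 0.02731 ⇒ Q>K, reverse
Step 1:
                   J          C
  Initial     0.1586    0.09686
  Change     0.01409   -0.02819
  Equil       0.1727    0.06867
  solve Keq expr → x = -0.01409; check Q = 0.02731
Then add 0.04084 M of C.
Step 2:
                   J          C
  Initial     0.1727     0.1095
  Change     0.01862   -0.03723
  Equil       0.1913    0.07228
  solve Keq expr → x = -0.01862; check Q = 0.02731
Then add 0.03397 M of C.
Step 3:
                   J          C
  Initial     0.1913     0.1063
  Change     0.01555   -0.03109
  Equil       0.2069    0.07516
  solve Keq expr → x = -0.01555; check Q = 0.02731

Direction: reverse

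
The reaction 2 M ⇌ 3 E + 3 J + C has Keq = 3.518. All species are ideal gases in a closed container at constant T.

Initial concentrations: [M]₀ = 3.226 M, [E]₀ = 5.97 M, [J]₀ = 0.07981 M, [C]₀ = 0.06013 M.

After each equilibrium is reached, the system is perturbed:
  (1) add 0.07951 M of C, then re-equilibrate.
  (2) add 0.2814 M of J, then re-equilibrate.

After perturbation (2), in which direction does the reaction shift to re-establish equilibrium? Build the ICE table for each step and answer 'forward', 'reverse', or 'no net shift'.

Direction: reverse

Q₀ = 6.2497e-04 vs Keq = 3.518 ⇒ Q<K, forward
Step 1:
                   M          E          J          C
  I            3.226       5.97    0.07981    0.06013
  C          -0.4197     0.6296     0.6296     0.2099
  E            2.806        6.6     0.7094       0.27
  solve Keq expr → x = 0.2099; check Q = 3.518
Then add 0.07951 M of C.
Step 2:
                   M          E          J          C
  I            2.806        6.6     0.7094     0.3495
  C          0.02749   -0.04124   -0.04124   -0.01375
  E            2.834      6.558     0.6682     0.3358
  solve Keq expr → x = -0.01375; check Q = 3.518
Then add 0.2814 M of J.
Step 3:
                   M          E          J          C
  I            2.834      6.558     0.9496     0.3358
  C           0.1267      -0.19      -0.19   -0.06333
  E             2.96      6.368     0.7596     0.2724
  solve Keq expr → x = -0.06333; check Q = 3.518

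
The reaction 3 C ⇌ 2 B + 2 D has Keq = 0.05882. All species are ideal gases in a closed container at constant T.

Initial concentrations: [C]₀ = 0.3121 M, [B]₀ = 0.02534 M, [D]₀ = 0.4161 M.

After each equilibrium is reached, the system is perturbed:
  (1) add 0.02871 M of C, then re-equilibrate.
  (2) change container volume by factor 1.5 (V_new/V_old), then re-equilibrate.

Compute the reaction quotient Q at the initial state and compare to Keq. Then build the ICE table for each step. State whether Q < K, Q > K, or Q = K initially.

Q₀ = 0.003657 vs Keq = 0.05882 ⇒ Q<K, forward
Step 1:
                   C          B          D
  I           0.3121    0.02534     0.4161
  C         -0.06169    0.04113    0.04113
  E           0.2504    0.06647     0.4572
  solve Keq expr → x = 0.02056; check Q = 0.05882
Then add 0.02871 M of C.
Step 2:
                   C          B          D
  I           0.2791    0.06647     0.4572
  C        -0.009878   0.006585   0.006585
  E           0.2692    0.07305     0.4638
  solve Keq expr → x = 0.003293; check Q = 0.05882
Then change container volume by factor 1.5 (V_new/V_old).
Step 3:
                   C          B          D
  I           0.1795     0.0487     0.3092
  C        -0.008575   0.005717   0.005717
  E           0.1709    0.05442     0.3149
  solve Keq expr → x = 0.002858; check Q = 0.05882

Q₀ = 0.003657; Q < K (proceeds forward)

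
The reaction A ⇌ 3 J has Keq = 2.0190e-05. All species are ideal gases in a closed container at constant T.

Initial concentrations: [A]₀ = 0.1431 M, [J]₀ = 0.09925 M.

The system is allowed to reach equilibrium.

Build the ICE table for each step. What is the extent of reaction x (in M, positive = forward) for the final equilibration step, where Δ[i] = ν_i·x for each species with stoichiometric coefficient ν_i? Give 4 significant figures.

x = -0.02804 M

Q₀ = 0.006832 vs Keq = 2.0190e-05 ⇒ Q>K, reverse
Step 1:
                  A         J
  Initial    0.1431   0.09925
  Change    0.02804  -0.08413
  Equil      0.1711   0.01512
  solve Keq expr → x = -0.02804; check Q = 2.0190e-05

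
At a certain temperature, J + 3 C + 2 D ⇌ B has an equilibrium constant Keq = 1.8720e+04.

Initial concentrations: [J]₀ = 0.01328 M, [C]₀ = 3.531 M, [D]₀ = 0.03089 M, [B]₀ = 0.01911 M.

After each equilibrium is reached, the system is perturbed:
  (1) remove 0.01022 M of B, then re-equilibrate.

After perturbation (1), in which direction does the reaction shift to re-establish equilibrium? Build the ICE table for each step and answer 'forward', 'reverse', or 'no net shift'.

Direction: forward

Q₀ = 34.26 vs Keq = 1.8720e+04 ⇒ Q<K, forward
Step 1:
                  J         C         D         B
  I         0.01328     3.531   0.03089   0.01911
  C        -0.01229  -0.03687  -0.02458   0.01229
  E       9.8851e-04     3.494  0.006307    0.0314
  solve Keq expr → x = 0.01229; check Q = 1.8720e+04
Then remove 0.01022 M of B.
Step 2:
                  J         C         D         B
  I       9.8851e-04     3.494  0.006307   0.02118
  C       -2.1331e-04 -6.3993e-04 -4.2662e-04 2.1331e-04
  E       7.7520e-04     3.493   0.00588   0.02139
  solve Keq expr → x = 2.1331e-04; check Q = 1.8720e+04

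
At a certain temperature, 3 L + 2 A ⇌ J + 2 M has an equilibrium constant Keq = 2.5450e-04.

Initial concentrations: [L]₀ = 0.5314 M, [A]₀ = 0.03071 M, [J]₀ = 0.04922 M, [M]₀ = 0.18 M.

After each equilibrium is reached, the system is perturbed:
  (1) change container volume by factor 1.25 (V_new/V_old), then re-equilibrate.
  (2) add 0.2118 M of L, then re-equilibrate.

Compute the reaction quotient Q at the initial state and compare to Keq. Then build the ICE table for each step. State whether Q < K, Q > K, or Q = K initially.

Q₀ = 11.27; Q > K (proceeds reverse)

Q₀ = 11.27 vs Keq = 2.5450e-04 ⇒ Q>K, reverse
Step 1:
                   L          A          J          M
  Initial     0.5314    0.03071    0.04922       0.18
  Change      0.1471    0.09805   -0.04902   -0.09805
  Equil       0.6785     0.1288 1.9620e-04    0.08195
  solve Keq expr → x = -0.04902; check Q = 2.5450e-04
Then change container volume by factor 1.25 (V_new/V_old).
Step 2:
                   L          A          J          M
  Initial     0.5428      0.103 1.5696e-04    0.06556
  Change  1.6755e-04 1.1170e-04 -5.5851e-05 -1.1170e-04
  Equil       0.5429     0.1031 1.0111e-04    0.06545
  solve Keq expr → x = -5.5851e-05; check Q = 2.5450e-04
Then add 0.2118 M of L.
Step 3:
                   L          A          J          M
  Initial     0.7547     0.1031 1.0111e-04    0.06545
  Change  -4.9654e-04 -3.3103e-04 1.6551e-04 3.3103e-04
  Equil       0.7542     0.1028 2.6662e-04    0.06578
  solve Keq expr → x = 1.6551e-04; check Q = 2.5450e-04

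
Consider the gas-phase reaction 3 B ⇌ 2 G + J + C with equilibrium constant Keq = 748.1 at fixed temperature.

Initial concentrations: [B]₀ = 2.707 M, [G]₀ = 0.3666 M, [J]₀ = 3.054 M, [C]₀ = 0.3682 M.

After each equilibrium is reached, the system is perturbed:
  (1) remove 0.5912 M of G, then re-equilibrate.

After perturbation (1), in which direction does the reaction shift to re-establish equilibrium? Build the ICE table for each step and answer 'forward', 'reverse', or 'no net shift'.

Q₀ = 0.007619 vs Keq = 748.1 ⇒ Q<K, forward
Step 1:
                  B         G         J         C
  I           2.707    0.3666     3.054    0.3682
  C           -2.42     1.613    0.8065    0.8065
  E          0.2875      1.98     3.861     1.175
  solve Keq expr → x = 0.8065; check Q = 748.1
Then remove 0.5912 M of G.
Step 2:
                  B         G         J         C
  I          0.2875     1.388     3.861     1.175
  C          -0.055   0.03667   0.01833   0.01833
  E          0.2325     1.425     3.879     1.193
  solve Keq expr → x = 0.01833; check Q = 748.1

Direction: forward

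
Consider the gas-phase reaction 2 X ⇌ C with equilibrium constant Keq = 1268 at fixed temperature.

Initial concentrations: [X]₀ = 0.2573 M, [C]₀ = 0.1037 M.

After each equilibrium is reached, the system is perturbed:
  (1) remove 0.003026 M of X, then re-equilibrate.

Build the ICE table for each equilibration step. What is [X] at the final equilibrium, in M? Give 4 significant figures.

Q₀ = 1.566 vs Keq = 1268 ⇒ Q<K, forward
Step 1:
                   X          C
  Initial     0.2573     0.1037
  Change      -0.244      0.122
  Equil      0.01334     0.2257
  solve Keq expr → x = 0.122; check Q = 1268
Then remove 0.003026 M of X.
Step 2:
                   X          C
  Initial    0.01031     0.2257
  Change    0.002982  -0.001491
  Equil       0.0133     0.2242
  solve Keq expr → x = -0.001491; check Q = 1268

[X]_eq = 0.0133 M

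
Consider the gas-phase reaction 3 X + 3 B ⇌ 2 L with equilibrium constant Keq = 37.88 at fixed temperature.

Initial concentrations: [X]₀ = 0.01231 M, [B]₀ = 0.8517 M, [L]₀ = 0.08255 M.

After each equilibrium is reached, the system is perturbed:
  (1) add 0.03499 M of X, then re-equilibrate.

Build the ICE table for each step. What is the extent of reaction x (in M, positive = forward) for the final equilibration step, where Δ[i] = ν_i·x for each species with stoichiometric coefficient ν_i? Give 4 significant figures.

x = 0.008114 M

Q₀ = 5913 vs Keq = 37.88 ⇒ Q>K, reverse
Step 1:
                  X         B         L
  I         0.01231    0.8517   0.08255
  C         0.03757   0.03757  -0.02505
  E         0.04988    0.8893    0.0575
  solve Keq expr → x = -0.01252; check Q = 37.88
Then add 0.03499 M of X.
Step 2:
                  X         B         L
  I         0.08487    0.8893    0.0575
  C        -0.02434  -0.02434   0.01623
  E         0.06053    0.8649   0.07373
  solve Keq expr → x = 0.008114; check Q = 37.88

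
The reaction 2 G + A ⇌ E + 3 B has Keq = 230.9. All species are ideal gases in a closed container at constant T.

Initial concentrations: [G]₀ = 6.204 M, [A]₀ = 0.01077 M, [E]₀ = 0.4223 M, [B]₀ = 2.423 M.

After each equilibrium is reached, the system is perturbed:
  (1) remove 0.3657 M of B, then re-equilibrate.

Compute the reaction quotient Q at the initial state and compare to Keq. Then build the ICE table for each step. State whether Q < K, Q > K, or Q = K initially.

Q₀ = 14.49 vs Keq = 230.9 ⇒ Q<K, forward
Step 1:
                   G          A          E          B
  Initial      6.204    0.01077     0.4223      2.423
  Change    -0.02009   -0.01005    0.01005    0.03014
  Equil        6.184 7.2285e-04     0.4323      2.453
  solve Keq expr → x = 0.01005; check Q = 230.9
Then remove 0.3657 M of B.
Step 2:
                   G          A          E          B
  Initial      6.184 7.2285e-04     0.4323      2.087
  Change  -5.5317e-04 -2.7658e-04 2.7658e-04 8.2975e-04
  Equil        6.183 4.4627e-04     0.4326      2.088
  solve Keq expr → x = 2.7658e-04; check Q = 230.9

Q₀ = 14.49; Q < K (proceeds forward)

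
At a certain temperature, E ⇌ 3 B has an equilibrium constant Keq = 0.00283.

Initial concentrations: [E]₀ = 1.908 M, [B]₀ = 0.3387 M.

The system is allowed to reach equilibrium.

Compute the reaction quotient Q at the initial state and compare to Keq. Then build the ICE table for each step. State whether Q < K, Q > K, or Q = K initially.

Q₀ = 0.02036 vs Keq = 0.00283 ⇒ Q>K, reverse
Step 1:
                   E          B
  init         1.908     0.3387
  Δ          0.05388    -0.1616
  eq           1.962     0.1771
  solve Keq expr → x = -0.05388; check Q = 0.00283

Q₀ = 0.02036; Q > K (proceeds reverse)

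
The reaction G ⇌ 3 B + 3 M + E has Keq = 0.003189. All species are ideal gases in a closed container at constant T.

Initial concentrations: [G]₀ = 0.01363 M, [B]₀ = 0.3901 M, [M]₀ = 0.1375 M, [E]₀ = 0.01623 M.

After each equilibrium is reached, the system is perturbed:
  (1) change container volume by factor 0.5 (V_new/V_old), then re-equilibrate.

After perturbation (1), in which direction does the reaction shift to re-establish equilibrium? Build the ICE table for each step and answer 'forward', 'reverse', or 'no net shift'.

Q₀ = 1.8376e-04 vs Keq = 0.003189 ⇒ Q<K, forward
Step 1:
                   G          B          M          E
  init       0.01363     0.3901     0.1375    0.01623
  Δ         -0.01057    0.03172    0.03172    0.01057
  eq        0.003057     0.4218     0.1692     0.0268
  solve Keq expr → x = 0.01057; check Q = 0.003189
Then change container volume by factor 0.5 (V_new/V_old).
Step 2:
                   G          B          M          E
  init      0.006114     0.8436     0.3384    0.05361
  Δ          0.03247    -0.0974    -0.0974   -0.03247
  eq         0.03858     0.7462      0.241    0.02114
  solve Keq expr → x = -0.03247; check Q = 0.003189

Direction: reverse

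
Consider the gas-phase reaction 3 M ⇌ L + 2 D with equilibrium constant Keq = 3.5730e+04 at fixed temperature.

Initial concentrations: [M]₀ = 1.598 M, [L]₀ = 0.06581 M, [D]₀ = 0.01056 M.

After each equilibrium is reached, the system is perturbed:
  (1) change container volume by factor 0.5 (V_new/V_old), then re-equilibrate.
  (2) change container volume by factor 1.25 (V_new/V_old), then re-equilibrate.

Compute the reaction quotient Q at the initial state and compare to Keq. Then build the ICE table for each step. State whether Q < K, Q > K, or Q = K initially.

Q₀ = 1.7984e-06 vs Keq = 3.5730e+04 ⇒ Q<K, forward
Step 1:
                   M          L          D
  init         1.598    0.06581    0.01056
  Δ           -1.572     0.5239      1.048
  eq         0.02644     0.5897      1.058
  solve Keq expr → x = 0.5239; check Q = 3.5730e+04
Then change container volume by factor 0.5 (V_new/V_old).
Step 2:
                   M          L          D
  init       0.05288      1.179      2.117
  Δ                0          0          0
  eq         0.05288      1.179      2.117
  solve Keq expr → x = 0; check Q = 3.5730e+04
Then change container volume by factor 1.25 (V_new/V_old).
Step 3:
                   M          L          D
  init        0.0423     0.9435      1.693
  Δ                0          0          0
  eq          0.0423     0.9435      1.693
  solve Keq expr → x = 0; check Q = 3.5730e+04

Q₀ = 1.7984e-06; Q < K (proceeds forward)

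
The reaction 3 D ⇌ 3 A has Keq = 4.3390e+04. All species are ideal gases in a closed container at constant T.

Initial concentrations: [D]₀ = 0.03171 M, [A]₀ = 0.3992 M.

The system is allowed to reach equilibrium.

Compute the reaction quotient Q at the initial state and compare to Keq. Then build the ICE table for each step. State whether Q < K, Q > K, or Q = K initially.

Q₀ = 1995; Q < K (proceeds forward)

Q₀ = 1995 vs Keq = 4.3390e+04 ⇒ Q<K, forward
Step 1:
                  D         A
  init      0.03171    0.3992
  Δ        -0.01979   0.01979
  eq        0.01192     0.419
  solve Keq expr → x = 0.006596; check Q = 4.3390e+04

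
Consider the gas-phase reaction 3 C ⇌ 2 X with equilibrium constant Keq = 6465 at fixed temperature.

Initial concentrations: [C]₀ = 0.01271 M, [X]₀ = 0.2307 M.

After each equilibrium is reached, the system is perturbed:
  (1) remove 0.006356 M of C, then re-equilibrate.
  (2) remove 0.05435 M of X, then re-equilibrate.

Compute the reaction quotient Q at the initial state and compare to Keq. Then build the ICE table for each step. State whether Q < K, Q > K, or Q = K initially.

Q₀ = 2.5921e+04; Q > K (proceeds reverse)

Q₀ = 2.5921e+04 vs Keq = 6465 ⇒ Q>K, reverse
Step 1:
                  C         X
  init      0.01271    0.2307
  Δ        0.007201   -0.0048
  eq        0.01991    0.2259
  solve Keq expr → x = -0.0024; check Q = 6465
Then remove 0.006356 M of C.
Step 2:
                  C         X
  init      0.01355    0.2259
  Δ        0.006116 -0.004077
  eq        0.01967    0.2218
  solve Keq expr → x = -0.002039; check Q = 6465
Then remove 0.05435 M of X.
Step 3:
                  C         X
  init      0.01967    0.1675
  Δ       -0.003222  0.002148
  eq        0.01645    0.1696
  solve Keq expr → x = 0.001074; check Q = 6465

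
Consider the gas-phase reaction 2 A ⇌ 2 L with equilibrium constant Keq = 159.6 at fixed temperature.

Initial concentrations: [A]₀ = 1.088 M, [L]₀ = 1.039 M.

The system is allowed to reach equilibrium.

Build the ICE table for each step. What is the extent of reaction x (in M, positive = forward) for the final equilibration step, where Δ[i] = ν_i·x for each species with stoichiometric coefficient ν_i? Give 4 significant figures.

x = 0.466 M

Q₀ = 0.912 vs Keq = 159.6 ⇒ Q<K, forward
Step 1:
                  A         L
  Initial     1.088     1.039
  Change     -0.932     0.932
  Equil       0.156     1.971
  solve Keq expr → x = 0.466; check Q = 159.6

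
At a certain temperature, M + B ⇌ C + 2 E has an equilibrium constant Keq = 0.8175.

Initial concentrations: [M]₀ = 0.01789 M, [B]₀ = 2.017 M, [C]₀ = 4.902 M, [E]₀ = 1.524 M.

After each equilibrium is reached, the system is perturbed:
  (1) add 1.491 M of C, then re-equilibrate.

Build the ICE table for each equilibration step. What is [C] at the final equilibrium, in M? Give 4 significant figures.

Q₀ = 315.5 vs Keq = 0.8175 ⇒ Q>K, reverse
Step 1:
                  M         B         C         E
  Initial   0.01789     2.017     4.902     1.524
  Change     0.5122    0.5122   -0.5122    -1.024
  Equil      0.5301     2.529      4.39    0.4997
  solve Keq expr → x = -0.5122; check Q = 0.8175
Then add 1.491 M of C.
Step 2:
                  M         B         C         E
  Initial    0.5301     2.529     5.881    0.4997
  Change    0.02689   0.02689  -0.02689  -0.05378
  Equil       0.557     2.556     5.854    0.4459
  solve Keq expr → x = -0.02689; check Q = 0.8175

[C]_eq = 5.854 M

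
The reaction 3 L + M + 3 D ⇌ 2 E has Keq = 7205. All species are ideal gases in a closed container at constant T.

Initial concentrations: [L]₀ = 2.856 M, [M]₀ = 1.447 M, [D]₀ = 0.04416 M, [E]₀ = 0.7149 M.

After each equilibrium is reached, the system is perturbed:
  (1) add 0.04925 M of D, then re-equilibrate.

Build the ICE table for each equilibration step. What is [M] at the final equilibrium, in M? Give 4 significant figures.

Q₀ = 176.1 vs Keq = 7205 ⇒ Q<K, forward
Step 1:
                    L           M           D           E
  init          2.856       1.447     0.04416      0.7149
  Δ          -0.03093    -0.01031    -0.03093     0.02062
  eq            2.825       1.437     0.01323      0.7355
  solve Keq expr → x = 0.01031; check Q = 7205
Then add 0.04925 M of D.
Step 2:
                    L           M           D           E
  init          2.825       1.437     0.06248      0.7355
  Δ          -0.04857    -0.01619    -0.04857     0.03238
  eq            2.777       1.421     0.01391      0.7679
  solve Keq expr → x = 0.01619; check Q = 7205

[M]_eq = 1.421 M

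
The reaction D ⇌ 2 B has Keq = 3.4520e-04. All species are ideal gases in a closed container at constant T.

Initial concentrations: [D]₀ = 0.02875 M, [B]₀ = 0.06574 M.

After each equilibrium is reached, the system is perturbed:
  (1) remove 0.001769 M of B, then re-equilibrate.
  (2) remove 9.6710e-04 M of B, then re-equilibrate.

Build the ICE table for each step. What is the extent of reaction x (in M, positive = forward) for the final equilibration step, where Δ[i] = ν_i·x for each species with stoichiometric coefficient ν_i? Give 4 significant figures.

Q₀ = 0.1503 vs Keq = 3.4520e-04 ⇒ Q>K, reverse
Step 1:
                  D         B
  init      0.02875   0.06574
  Δ         0.03061  -0.06121
  eq        0.05936  0.004527
  solve Keq expr → x = -0.03061; check Q = 3.4520e-04
Then remove 0.001769 M of B.
Step 2:
                  D         B
  init      0.05936  0.002758
  Δ       -8.6789e-04  0.001736
  eq        0.05849  0.004493
  solve Keq expr → x = 8.6789e-04; check Q = 3.4520e-04
Then remove 9.6710e-04 M of B.
Step 3:
                  D         B
  init      0.05849  0.003526
  Δ       -4.7442e-04 9.4884e-04
  eq        0.05801  0.004475
  solve Keq expr → x = 4.7442e-04; check Q = 3.4520e-04

x = 4.7442e-04 M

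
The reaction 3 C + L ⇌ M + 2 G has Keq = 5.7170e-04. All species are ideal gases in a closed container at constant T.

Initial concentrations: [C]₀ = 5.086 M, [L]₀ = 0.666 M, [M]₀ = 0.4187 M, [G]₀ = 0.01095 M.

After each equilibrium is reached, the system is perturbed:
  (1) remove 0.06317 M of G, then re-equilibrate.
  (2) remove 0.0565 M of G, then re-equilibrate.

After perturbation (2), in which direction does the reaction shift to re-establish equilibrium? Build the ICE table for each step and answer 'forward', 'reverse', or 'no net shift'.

Q₀ = 5.7296e-07 vs Keq = 5.7170e-04 ⇒ Q<K, forward
Step 1:
                  C         L         M         G
  I           5.086     0.666    0.4187   0.01095
  C         -0.3559   -0.1186    0.1186    0.2373
  E            4.73    0.5474    0.5373    0.2482
  solve Keq expr → x = 0.1186; check Q = 5.7170e-04
Then remove 0.06317 M of G.
Step 2:
                  C         L         M         G
  I            4.73    0.5474    0.5373    0.1851
  C        -0.07089  -0.02363   0.02363   0.04726
  E           4.659    0.5237     0.561    0.2323
  solve Keq expr → x = 0.02363; check Q = 5.7170e-04
Then remove 0.0565 M of G.
Step 3:
                  C         L         M         G
  I           4.659    0.5237     0.561    0.1758
  C         -0.0643  -0.02143   0.02143   0.04286
  E           4.595    0.5023    0.5824    0.2187
  solve Keq expr → x = 0.02143; check Q = 5.7170e-04

Direction: forward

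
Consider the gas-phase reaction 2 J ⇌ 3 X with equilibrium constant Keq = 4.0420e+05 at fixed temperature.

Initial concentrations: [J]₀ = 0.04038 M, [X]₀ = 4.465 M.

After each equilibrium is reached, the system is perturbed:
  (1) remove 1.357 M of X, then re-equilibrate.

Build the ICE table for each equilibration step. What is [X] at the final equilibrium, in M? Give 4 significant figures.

Q₀ = 5.4592e+04 vs Keq = 4.0420e+05 ⇒ Q<K, forward
Step 1:
                  J         X
  Initial   0.04038     4.465
  Change   -0.02535   0.03803
  Equil     0.01503     4.503
  solve Keq expr → x = 0.01268; check Q = 4.0420e+05
Then remove 1.357 M of X.
Step 2:
                  J         X
  Initial   0.01503     3.146
  Change  -0.006214  0.009321
  Equil    0.008816     3.155
  solve Keq expr → x = 0.003107; check Q = 4.0420e+05

[X]_eq = 3.155 M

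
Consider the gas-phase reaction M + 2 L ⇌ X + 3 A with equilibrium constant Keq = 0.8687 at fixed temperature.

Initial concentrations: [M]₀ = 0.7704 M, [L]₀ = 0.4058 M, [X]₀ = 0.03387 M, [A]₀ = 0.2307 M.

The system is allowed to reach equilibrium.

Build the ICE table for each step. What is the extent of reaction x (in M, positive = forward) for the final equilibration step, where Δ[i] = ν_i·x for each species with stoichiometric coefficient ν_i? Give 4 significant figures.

x = 0.1046 M

Q₀ = 0.003278 vs Keq = 0.8687 ⇒ Q<K, forward
Step 1:
                   M          L          X          A
  I           0.7704     0.4058    0.03387     0.2307
  C          -0.1046    -0.2092     0.1046     0.3138
  E           0.6658     0.1966     0.1385     0.5445
  solve Keq expr → x = 0.1046; check Q = 0.8687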